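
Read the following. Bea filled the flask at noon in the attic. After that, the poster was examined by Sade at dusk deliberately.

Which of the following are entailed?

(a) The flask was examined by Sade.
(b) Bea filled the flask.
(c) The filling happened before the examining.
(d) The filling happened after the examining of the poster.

(a) Not entailed — Sade examined the poster, not the flask; the flask belongs to the filling event.
(b) Entailed — the original entails any weakening of itself; this just drops 'at noon', 'in the attic'.
(c) Entailed — the narrative places the filling before the examining.
(d) Not entailed — the narrative places the filling before the examining, not after.

(b), (c)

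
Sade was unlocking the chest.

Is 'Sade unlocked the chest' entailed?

'was unlocking' is progressive; for an accomplishment like 'unlock the chest', it doesn't entail completion.

no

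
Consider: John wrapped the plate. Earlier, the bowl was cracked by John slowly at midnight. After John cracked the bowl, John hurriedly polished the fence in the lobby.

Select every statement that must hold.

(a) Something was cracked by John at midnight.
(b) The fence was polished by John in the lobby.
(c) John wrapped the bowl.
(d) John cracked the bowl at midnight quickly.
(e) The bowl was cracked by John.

(a) Entailed — every conjunct here is already in the original cracking event.
(b) Entailed — this follows by dropping conjuncts from the polishing event's description.
(c) Not entailed — John wrapped the plate, not the bowl; the bowl belongs to the cracking event.
(d) Not entailed — 'quickly' adds a manner not in (and inconsistent with) the original.
(e) Entailed — dropping 'at midnight', 'slowly' leaves a sub-description the original still satisfies.

(a), (b), (e)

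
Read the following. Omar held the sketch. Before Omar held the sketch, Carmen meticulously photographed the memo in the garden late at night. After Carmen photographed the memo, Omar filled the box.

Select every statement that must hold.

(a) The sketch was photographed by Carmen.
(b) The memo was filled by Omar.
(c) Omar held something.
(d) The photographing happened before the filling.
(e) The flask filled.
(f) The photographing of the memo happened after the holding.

(a) Not entailed — Carmen photographed the memo, not the sketch; the sketch belongs to the holding event.
(b) Not entailed — Omar filled the box, not the memo; the memo belongs to the photographing event.
(c) Entailed — every conjunct here is already in the original holding event.
(d) Entailed — the narrative places the photographing before the filling.
(e) Not entailed — the box is what filled, not the flask.
(f) Not entailed — the narrative places the photographing before the holding, not after.

(c), (d)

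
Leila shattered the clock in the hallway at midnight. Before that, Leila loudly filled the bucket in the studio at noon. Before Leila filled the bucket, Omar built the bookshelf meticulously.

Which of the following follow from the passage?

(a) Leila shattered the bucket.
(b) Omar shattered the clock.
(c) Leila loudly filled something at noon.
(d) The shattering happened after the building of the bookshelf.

(c), (d)

(a) Not entailed — Leila shattered the clock, not the bucket; the bucket belongs to the filling event.
(b) Not entailed — the passage has Leila shattering the clock, not Omar.
(c) Entailed — the original entails any weakening of itself; this just drops 'in the studio' and generalizes the patient.
(d) Entailed — the narrative places the building before the shattering.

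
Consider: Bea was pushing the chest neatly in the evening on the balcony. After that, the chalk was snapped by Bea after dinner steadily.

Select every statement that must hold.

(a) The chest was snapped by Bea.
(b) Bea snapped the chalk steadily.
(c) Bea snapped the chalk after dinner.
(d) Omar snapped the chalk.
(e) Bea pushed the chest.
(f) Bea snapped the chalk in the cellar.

(b), (c), (e)

(a) Not entailed — Bea snapped the chalk, not the chest; the chest belongs to the pushing event.
(b) Entailed — the original entails any weakening of itself; this just drops 'after dinner'.
(c) Entailed — every conjunct here is already in the original snapping event.
(d) Not entailed — the passage has Bea snapping the chalk, not Omar.
(e) Entailed — 'push' is an activity; 'was pushing' entails that some pushing happened, so 'pushed' holds.
(f) Not entailed — 'in the cellar' adds information not in the original event.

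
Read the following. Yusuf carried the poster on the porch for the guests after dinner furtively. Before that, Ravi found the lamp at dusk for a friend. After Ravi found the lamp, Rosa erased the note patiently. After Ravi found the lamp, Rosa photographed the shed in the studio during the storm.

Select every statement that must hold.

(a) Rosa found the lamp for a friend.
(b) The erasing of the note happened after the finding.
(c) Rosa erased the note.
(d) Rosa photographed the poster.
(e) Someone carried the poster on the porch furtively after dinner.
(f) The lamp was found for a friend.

(b), (c), (e), (f)

(a) Not entailed — the passage has Ravi finding the lamp, not Rosa.
(b) Entailed — the narrative places the finding before the erasing.
(c) Entailed — every conjunct here is already in the original erasing event.
(d) Not entailed — Rosa photographed the shed, not the poster; the poster belongs to the carrying event.
(e) Entailed — the original entails any weakening of itself; this just drops 'for the guests' and generalizes the agent.
(f) Entailed — the original entails any weakening of itself; this just drops 'at dusk' and generalizes the agent.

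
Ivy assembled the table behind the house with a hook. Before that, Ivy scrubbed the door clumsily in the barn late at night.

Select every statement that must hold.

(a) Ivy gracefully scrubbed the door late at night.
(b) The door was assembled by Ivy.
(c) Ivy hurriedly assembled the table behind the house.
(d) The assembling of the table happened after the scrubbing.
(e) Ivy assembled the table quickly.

(d)

(a) Not entailed — 'gracefully' adds a manner not in (and inconsistent with) the original.
(b) Not entailed — Ivy assembled the table, not the door; the door belongs to the scrubbing event.
(c) Not entailed — 'hurriedly' adds information not in the original event.
(d) Entailed — the narrative places the scrubbing before the assembling.
(e) Not entailed — 'quickly' adds information not in the original event.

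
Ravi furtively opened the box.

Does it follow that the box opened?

'Ravi opened the box' is the causative; it entails the inchoative 'the box opened'.

yes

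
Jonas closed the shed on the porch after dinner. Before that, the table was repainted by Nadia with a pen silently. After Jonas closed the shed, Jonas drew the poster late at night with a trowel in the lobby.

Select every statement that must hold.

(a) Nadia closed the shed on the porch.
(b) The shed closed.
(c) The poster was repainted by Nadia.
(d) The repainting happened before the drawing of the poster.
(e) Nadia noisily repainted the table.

(a) Not entailed — the passage has Jonas closing the shed, not Nadia.
(b) Entailed — 'Jonas closed the shed' is causative; it entails the inchoative 'the shed closed'.
(c) Not entailed — Nadia repainted the table, not the poster; the poster belongs to the drawing event.
(d) Entailed — the narrative places the repainting before the drawing.
(e) Not entailed — 'noisily' adds a manner not in (and inconsistent with) the original.

(b), (d)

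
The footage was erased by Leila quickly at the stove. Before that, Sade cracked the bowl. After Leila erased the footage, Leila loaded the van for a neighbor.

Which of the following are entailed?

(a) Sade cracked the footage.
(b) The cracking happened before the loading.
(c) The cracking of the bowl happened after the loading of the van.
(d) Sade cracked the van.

(a) Not entailed — Sade cracked the bowl, not the footage; the footage belongs to the erasing event.
(b) Entailed — the narrative places the cracking before the loading.
(c) Not entailed — the narrative places the cracking before the loading, not after.
(d) Not entailed — Sade cracked the bowl, not the van; the van belongs to the loading event.

(b)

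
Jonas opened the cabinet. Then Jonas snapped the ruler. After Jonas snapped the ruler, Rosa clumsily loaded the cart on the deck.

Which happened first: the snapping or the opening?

the opening

The connectives place the opening before the snapping.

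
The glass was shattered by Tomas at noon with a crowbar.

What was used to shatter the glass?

'with a crowbar' marks the instrument of the shattering event.

a crowbar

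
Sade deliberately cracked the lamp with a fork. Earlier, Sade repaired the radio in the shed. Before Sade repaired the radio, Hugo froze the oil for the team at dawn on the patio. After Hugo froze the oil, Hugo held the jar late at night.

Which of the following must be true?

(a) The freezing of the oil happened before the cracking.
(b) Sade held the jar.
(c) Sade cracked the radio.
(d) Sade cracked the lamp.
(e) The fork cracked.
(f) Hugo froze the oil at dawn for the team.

(a) Entailed — the narrative places the freezing before the cracking.
(b) Not entailed — the passage has Hugo holding the jar, not Sade.
(c) Not entailed — Sade cracked the lamp, not the radio; the radio belongs to the repairing event.
(d) Entailed — this follows by dropping conjuncts from the cracking event's description.
(e) Not entailed — the lamp is what cracked, not the fork.
(f) Entailed — dropping 'on the patio' leaves a sub-description the original still satisfies.

(a), (d), (f)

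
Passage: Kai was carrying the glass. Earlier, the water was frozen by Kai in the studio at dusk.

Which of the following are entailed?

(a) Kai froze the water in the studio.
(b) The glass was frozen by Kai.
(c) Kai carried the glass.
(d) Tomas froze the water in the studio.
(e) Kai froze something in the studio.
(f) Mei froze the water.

(a) Entailed — the original entails any weakening of itself; this just drops 'at dusk'.
(b) Not entailed — Kai froze the water, not the glass; the glass belongs to the carrying event.
(c) Entailed — 'carry' is an activity; 'was carrying' entails that some carrying happened, so 'carried' holds.
(d) Not entailed — the passage has Kai freezing the water, not Tomas.
(e) Entailed — dropping 'at dusk' and generalizing the patient leaves a sub-description the original still satisfies.
(f) Not entailed — the passage has Kai freezing the water, not Mei.

(a), (c), (e)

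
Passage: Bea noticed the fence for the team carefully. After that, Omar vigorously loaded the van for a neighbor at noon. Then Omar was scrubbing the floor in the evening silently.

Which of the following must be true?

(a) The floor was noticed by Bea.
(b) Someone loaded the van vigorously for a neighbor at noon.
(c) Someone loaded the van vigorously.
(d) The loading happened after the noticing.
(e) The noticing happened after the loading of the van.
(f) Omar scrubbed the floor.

(a) Not entailed — Bea noticed the fence, not the floor; the floor belongs to the scrubbing event.
(b) Entailed — the original entails any weakening of itself; this just generalizes the agent.
(c) Entailed — this follows by dropping conjuncts from the loading event's description.
(d) Entailed — the narrative places the noticing before the loading.
(e) Not entailed — the narrative places the noticing before the loading, not after.
(f) Entailed — 'scrub' is an activity; 'was scrubbing' entails that some scrubbing happened, so 'scrubbed' holds.

(b), (c), (d), (f)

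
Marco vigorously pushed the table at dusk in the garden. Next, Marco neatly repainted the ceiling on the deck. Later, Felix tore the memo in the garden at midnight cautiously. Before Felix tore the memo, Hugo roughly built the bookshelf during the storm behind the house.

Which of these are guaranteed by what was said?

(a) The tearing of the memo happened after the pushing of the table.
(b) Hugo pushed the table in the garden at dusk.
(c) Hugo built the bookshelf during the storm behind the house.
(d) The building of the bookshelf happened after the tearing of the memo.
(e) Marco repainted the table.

(a), (c)

(a) Entailed — the narrative places the pushing before the tearing.
(b) Not entailed — the passage has Marco pushing the table, not Hugo.
(c) Entailed — the original entails any weakening of itself; this just drops 'roughly'.
(d) Not entailed — the narrative places the building before the tearing, not after.
(e) Not entailed — Marco repainted the ceiling, not the table; the table belongs to the pushing event.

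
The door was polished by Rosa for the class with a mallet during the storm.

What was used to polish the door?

'with a mallet' marks the instrument of the polishing event.

a mallet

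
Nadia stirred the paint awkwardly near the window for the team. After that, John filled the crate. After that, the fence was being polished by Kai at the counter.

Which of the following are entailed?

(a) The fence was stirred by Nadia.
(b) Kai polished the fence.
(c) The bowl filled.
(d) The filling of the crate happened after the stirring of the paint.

(a) Not entailed — Nadia stirred the paint, not the fence; the fence belongs to the polishing event.
(b) Entailed — 'polish' is an activity; 'was polishing' entails that some polishing happened, so 'polished' holds.
(c) Not entailed — the crate is what filled, not the bowl.
(d) Entailed — the narrative places the stirring before the filling.

(b), (d)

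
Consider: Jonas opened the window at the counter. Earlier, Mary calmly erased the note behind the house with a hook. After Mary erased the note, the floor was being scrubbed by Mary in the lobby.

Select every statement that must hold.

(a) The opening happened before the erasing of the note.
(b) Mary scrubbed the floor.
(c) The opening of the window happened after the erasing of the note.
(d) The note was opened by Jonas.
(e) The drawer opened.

(a) Not entailed — the narrative places the erasing before the opening, not after.
(b) Entailed — 'scrub' is an activity; 'was scrubbing' entails that some scrubbing happened, so 'scrubbed' holds.
(c) Entailed — the narrative places the erasing before the opening.
(d) Not entailed — Jonas opened the window, not the note; the note belongs to the erasing event.
(e) Not entailed — the window is what opened, not the drawer.

(b), (c)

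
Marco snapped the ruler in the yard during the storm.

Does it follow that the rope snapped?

no

Nothing is said about any rope; only the ruler is affected.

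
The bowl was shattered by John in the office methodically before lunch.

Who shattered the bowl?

John

'John' marks the agent of the shattering event.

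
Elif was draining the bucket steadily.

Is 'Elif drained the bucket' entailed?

no

'was draining' is progressive; for an accomplishment like 'drain the bucket', it doesn't entail completion.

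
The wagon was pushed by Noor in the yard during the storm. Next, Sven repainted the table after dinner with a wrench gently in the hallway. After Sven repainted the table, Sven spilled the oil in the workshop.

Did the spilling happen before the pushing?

no

The narrative orders the pushing before the spilling.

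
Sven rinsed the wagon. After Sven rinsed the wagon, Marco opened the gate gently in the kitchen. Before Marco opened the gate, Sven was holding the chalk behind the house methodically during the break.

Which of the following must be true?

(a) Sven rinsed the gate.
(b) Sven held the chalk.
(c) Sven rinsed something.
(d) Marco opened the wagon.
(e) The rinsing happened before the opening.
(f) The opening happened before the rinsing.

(a) Not entailed — Sven rinsed the wagon, not the gate; the gate belongs to the opening event.
(b) Entailed — 'hold' is an activity; 'was holding' entails that some holding happened, so 'held' holds.
(c) Entailed — generalizing the patient leaves a sub-description the original still satisfies.
(d) Not entailed — Marco opened the gate, not the wagon; the wagon belongs to the rinsing event.
(e) Entailed — the narrative places the rinsing before the opening.
(f) Not entailed — the narrative places the rinsing before the opening, not after.

(b), (c), (e)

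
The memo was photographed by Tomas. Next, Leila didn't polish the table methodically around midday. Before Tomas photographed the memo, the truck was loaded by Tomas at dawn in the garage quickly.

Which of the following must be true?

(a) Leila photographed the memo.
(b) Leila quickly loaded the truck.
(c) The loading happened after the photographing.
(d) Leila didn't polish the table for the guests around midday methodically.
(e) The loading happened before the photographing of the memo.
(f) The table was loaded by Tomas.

(d), (e)

(a) Not entailed — the passage has Tomas photographing the memo, not Leila.
(b) Not entailed — the passage has Tomas loading the truck, not Leila.
(c) Not entailed — the narrative places the loading before the photographing, not after.
(d) Entailed — under negation, adding a further restriction is entailed: if no such polishing event occurred, none occurred for the guests either.
(e) Entailed — the narrative places the loading before the photographing.
(f) Not entailed — Tomas loaded the truck, not the table; the table belongs to the polishing event.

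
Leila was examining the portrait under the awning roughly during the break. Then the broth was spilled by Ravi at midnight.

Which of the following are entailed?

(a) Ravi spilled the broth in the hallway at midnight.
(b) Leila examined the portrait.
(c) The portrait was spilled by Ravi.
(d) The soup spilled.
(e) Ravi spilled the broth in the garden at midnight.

(b)

(a) Not entailed — 'in the hallway' adds information not in the original event.
(b) Entailed — 'examine' is an activity; 'was examining' entails that some examining happened, so 'examined' holds.
(c) Not entailed — Ravi spilled the broth, not the portrait; the portrait belongs to the examining event.
(d) Not entailed — the broth is what spilled, not the soup.
(e) Not entailed — 'in the garden' adds information not in the original event.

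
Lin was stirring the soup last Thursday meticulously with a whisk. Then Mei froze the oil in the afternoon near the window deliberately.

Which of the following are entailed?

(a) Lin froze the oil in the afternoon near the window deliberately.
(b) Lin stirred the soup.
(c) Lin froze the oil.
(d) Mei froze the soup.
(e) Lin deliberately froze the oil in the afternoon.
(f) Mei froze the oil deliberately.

(a) Not entailed — the passage has Mei freezing the oil, not Lin.
(b) Entailed — 'stir' is an activity; 'was stirring' entails that some stirring happened, so 'stirred' holds.
(c) Not entailed — the passage has Mei freezing the oil, not Lin.
(d) Not entailed — Mei froze the oil, not the soup; the soup belongs to the stirring event.
(e) Not entailed — the passage has Mei freezing the oil, not Lin.
(f) Entailed — the original entails any weakening of itself; this just drops 'near the window', 'in the afternoon'.

(b), (f)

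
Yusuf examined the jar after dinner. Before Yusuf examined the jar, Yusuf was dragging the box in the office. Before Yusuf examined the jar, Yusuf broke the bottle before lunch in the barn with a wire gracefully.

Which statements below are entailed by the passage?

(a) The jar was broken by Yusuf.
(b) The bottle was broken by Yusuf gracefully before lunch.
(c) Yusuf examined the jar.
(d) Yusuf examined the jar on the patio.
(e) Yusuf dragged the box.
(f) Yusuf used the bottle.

(a) Not entailed — Yusuf broke the bottle, not the jar; the jar belongs to the examining event.
(b) Entailed — every conjunct here is already in the original breaking event.
(c) Entailed — dropping 'after dinner' leaves a sub-description the original still satisfies.
(d) Not entailed — 'on the patio' adds information not in the original event.
(e) Entailed — 'drag' is an activity; 'was dragging' entails that some dragging happened, so 'dragged' holds.
(f) Not entailed — the bottle is the patient, not an instrument — Yusuf used a wire.

(b), (c), (e)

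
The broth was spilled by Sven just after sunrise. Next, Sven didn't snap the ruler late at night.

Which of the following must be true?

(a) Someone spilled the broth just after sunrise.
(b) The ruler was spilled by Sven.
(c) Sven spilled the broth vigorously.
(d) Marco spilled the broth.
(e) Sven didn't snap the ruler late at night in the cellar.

(a), (e)

(a) Entailed — the original entails any weakening of itself; this just generalizes the agent.
(b) Not entailed — Sven spilled the broth, not the ruler; the ruler belongs to the snapping event.
(c) Not entailed — 'vigorously' adds information not in the original event.
(d) Not entailed — the passage has Sven spilling the broth, not Marco.
(e) Entailed — under negation, adding a further restriction is entailed: if no such snapping event occurred, none occurred in the cellar either.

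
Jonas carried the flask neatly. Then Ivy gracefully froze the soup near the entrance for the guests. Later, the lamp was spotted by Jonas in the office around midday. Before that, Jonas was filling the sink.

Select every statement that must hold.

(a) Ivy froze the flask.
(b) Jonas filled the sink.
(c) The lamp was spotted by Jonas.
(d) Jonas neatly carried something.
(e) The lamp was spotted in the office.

(a) Not entailed — Ivy froze the soup, not the flask; the flask belongs to the carrying event.
(b) Not entailed — 'was filling' is progressive on an accomplishment; it does not entail the completed 'filled'.
(c) Entailed — dropping 'around midday', 'in the office' leaves a sub-description the original still satisfies.
(d) Entailed — this follows by dropping conjuncts from the carrying event's description.
(e) Entailed — the original entails any weakening of itself; this just drops 'around midday' and generalizes the agent.

(c), (d), (e)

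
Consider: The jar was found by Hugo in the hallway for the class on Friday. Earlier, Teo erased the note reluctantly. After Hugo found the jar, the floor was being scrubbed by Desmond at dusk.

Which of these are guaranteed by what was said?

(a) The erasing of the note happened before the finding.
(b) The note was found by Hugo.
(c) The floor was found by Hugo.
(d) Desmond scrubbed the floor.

(a) Entailed — the narrative places the erasing before the finding.
(b) Not entailed — Hugo found the jar, not the note; the note belongs to the erasing event.
(c) Not entailed — Hugo found the jar, not the floor; the floor belongs to the scrubbing event.
(d) Entailed — 'scrub' is an activity; 'was scrubbing' entails that some scrubbing happened, so 'scrubbed' holds.

(a), (d)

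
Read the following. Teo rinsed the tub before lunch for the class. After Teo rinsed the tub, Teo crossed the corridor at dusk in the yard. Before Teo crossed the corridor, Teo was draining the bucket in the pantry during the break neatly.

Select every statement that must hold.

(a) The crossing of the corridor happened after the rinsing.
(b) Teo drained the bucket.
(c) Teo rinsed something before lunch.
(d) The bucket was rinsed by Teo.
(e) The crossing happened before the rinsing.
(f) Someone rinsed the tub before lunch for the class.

(a), (c), (f)

(a) Entailed — the narrative places the rinsing before the crossing.
(b) Not entailed — 'was draining' is progressive on an accomplishment; it does not entail the completed 'drained'.
(c) Entailed — this follows by dropping conjuncts from the rinsing event's description.
(d) Not entailed — Teo rinsed the tub, not the bucket; the bucket belongs to the draining event.
(e) Not entailed — the narrative places the rinsing before the crossing, not after.
(f) Entailed — every conjunct here is already in the original rinsing event.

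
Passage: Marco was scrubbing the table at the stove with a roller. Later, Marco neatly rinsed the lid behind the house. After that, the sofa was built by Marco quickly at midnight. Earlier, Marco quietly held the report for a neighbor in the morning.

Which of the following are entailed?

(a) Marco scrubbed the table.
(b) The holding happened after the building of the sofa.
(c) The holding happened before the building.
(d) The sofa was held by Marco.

(a), (c)

(a) Entailed — 'scrub' is an activity; 'was scrubbing' entails that some scrubbing happened, so 'scrubbed' holds.
(b) Not entailed — the narrative places the holding before the building, not after.
(c) Entailed — the narrative places the holding before the building.
(d) Not entailed — Marco held the report, not the sofa; the sofa belongs to the building event.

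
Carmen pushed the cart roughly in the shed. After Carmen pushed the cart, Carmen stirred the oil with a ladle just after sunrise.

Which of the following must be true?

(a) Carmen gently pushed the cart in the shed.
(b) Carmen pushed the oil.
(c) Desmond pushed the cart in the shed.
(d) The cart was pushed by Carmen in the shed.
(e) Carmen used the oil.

(d)

(a) Not entailed — 'gently' adds a manner not in (and inconsistent with) the original.
(b) Not entailed — Carmen pushed the cart, not the oil; the oil belongs to the stirring event.
(c) Not entailed — the passage has Carmen pushing the cart, not Desmond.
(d) Entailed — the original entails any weakening of itself; this just drops 'roughly'.
(e) Not entailed — the oil is the patient, not an instrument — Carmen used a ladle.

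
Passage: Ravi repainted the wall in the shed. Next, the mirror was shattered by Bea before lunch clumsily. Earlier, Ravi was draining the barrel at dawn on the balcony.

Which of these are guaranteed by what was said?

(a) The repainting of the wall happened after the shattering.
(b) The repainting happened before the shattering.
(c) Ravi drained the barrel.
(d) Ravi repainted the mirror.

(a) Not entailed — the narrative places the repainting before the shattering, not after.
(b) Entailed — the narrative places the repainting before the shattering.
(c) Not entailed — 'was draining' is progressive on an accomplishment; it does not entail the completed 'drained'.
(d) Not entailed — Ravi repainted the wall, not the mirror; the mirror belongs to the shattering event.

(b)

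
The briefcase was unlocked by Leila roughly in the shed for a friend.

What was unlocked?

'the briefcase' marks the patient of the unlocking event.

the briefcase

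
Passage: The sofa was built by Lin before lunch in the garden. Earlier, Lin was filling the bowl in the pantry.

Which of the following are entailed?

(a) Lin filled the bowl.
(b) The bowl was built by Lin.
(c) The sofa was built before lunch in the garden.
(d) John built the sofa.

(c)

(a) Not entailed — 'was filling' is progressive on an accomplishment; it does not entail the completed 'filled'.
(b) Not entailed — Lin built the sofa, not the bowl; the bowl belongs to the filling event.
(c) Entailed — every conjunct here is already in the original building event.
(d) Not entailed — the passage has Lin building the sofa, not John.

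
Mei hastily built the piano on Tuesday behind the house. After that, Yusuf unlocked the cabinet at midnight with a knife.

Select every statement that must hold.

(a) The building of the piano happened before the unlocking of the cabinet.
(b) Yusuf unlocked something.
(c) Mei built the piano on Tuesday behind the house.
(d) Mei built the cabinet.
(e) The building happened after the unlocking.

(a) Entailed — the narrative places the building before the unlocking.
(b) Entailed — dropping 'with a knife', 'at midnight' and generalizing the patient leaves a sub-description the original still satisfies.
(c) Entailed — the original entails any weakening of itself; this just drops 'hastily'.
(d) Not entailed — Mei built the piano, not the cabinet; the cabinet belongs to the unlocking event.
(e) Not entailed — the narrative places the building before the unlocking, not after.

(a), (b), (c)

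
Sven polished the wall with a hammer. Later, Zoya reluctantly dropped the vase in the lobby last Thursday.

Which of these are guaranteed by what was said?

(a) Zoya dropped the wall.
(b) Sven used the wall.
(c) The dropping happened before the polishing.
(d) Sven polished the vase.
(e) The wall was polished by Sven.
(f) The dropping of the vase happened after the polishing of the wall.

(e), (f)

(a) Not entailed — Zoya dropped the vase, not the wall; the wall belongs to the polishing event.
(b) Not entailed — the wall is the patient, not an instrument — Sven used a hammer.
(c) Not entailed — the narrative places the polishing before the dropping, not after.
(d) Not entailed — Sven polished the wall, not the vase; the vase belongs to the dropping event.
(e) Entailed — dropping 'with a hammer' leaves a sub-description the original still satisfies.
(f) Entailed — the narrative places the polishing before the dropping.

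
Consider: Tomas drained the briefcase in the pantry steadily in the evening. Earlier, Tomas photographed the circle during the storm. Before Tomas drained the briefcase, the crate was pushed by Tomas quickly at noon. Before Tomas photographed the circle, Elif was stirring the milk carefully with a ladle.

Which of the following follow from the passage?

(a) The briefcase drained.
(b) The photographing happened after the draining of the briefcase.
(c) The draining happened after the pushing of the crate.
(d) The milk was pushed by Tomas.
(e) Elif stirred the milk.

(a), (c), (e)

(a) Entailed — 'Tomas drained the briefcase' is causative; it entails the inchoative 'the briefcase drained'.
(b) Not entailed — the narrative places the photographing before the draining, not after.
(c) Entailed — the narrative places the pushing before the draining.
(d) Not entailed — Tomas pushed the crate, not the milk; the milk belongs to the stirring event.
(e) Entailed — 'stir' is an activity; 'was stirring' entails that some stirring happened, so 'stirred' holds.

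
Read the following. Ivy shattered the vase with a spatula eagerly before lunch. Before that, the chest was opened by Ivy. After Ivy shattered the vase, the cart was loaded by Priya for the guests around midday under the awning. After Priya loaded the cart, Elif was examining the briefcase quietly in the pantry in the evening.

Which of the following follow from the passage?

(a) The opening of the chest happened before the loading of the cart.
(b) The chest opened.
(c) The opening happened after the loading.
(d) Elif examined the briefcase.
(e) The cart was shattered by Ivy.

(a), (b), (d)

(a) Entailed — the narrative places the opening before the loading.
(b) Entailed — 'Ivy opened the chest' is causative; it entails the inchoative 'the chest opened'.
(c) Not entailed — the narrative places the opening before the loading, not after.
(d) Entailed — 'examine' is an activity; 'was examining' entails that some examining happened, so 'examined' holds.
(e) Not entailed — Ivy shattered the vase, not the cart; the cart belongs to the loading event.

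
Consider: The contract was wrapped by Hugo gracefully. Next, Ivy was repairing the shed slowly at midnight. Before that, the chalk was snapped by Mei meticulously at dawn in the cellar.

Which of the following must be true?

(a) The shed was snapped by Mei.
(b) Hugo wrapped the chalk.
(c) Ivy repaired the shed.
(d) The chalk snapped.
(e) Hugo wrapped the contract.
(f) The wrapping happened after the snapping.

(d), (e)

(a) Not entailed — Mei snapped the chalk, not the shed; the shed belongs to the repairing event.
(b) Not entailed — Hugo wrapped the contract, not the chalk; the chalk belongs to the snapping event.
(c) Not entailed — 'was repairing' is progressive on an accomplishment; it does not entail the completed 'repaired'.
(d) Entailed — 'Mei snapped the chalk' is causative; it entails the inchoative 'the chalk snapped'.
(e) Entailed — the original entails any weakening of itself; this just drops 'gracefully'.
(f) Not entailed — the narrative doesn't order the snapping relative to the wrapping.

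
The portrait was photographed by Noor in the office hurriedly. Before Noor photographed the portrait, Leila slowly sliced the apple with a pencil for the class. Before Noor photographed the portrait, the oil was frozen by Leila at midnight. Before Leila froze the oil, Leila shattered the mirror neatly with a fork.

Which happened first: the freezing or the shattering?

the shattering

The connectives place the shattering before the freezing.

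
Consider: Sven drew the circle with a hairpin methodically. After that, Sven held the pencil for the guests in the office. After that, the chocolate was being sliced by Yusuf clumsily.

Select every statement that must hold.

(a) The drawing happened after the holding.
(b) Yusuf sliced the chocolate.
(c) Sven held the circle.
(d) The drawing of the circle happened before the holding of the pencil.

(d)

(a) Not entailed — the narrative places the drawing before the holding, not after.
(b) Not entailed — 'was slicing' is progressive on an accomplishment; it does not entail the completed 'sliced'.
(c) Not entailed — Sven held the pencil, not the circle; the circle belongs to the drawing event.
(d) Entailed — the narrative places the drawing before the holding.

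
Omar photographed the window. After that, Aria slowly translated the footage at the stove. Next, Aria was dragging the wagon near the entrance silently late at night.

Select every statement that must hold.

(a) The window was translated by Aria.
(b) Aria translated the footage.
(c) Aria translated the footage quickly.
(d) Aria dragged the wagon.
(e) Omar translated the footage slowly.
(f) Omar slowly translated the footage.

(b), (d)

(a) Not entailed — Aria translated the footage, not the window; the window belongs to the photographing event.
(b) Entailed — every conjunct here is already in the original translating event.
(c) Not entailed — 'quickly' adds a manner not in (and inconsistent with) the original.
(d) Entailed — 'drag' is an activity; 'was dragging' entails that some dragging happened, so 'dragged' holds.
(e) Not entailed — the passage has Aria translating the footage, not Omar.
(f) Not entailed — the passage has Aria translating the footage, not Omar.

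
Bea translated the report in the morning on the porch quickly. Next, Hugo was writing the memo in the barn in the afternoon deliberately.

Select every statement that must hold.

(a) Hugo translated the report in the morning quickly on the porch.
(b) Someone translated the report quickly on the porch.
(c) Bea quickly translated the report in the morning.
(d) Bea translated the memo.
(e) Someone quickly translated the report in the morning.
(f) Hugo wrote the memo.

(a) Not entailed — the passage has Bea translating the report, not Hugo.
(b) Entailed — this follows by dropping conjuncts from the translating event's description.
(c) Entailed — the original entails any weakening of itself; this just drops 'on the porch'.
(d) Not entailed — Bea translated the report, not the memo; the memo belongs to the writing event.
(e) Entailed — the original entails any weakening of itself; this just drops 'on the porch' and generalizes the agent.
(f) Not entailed — 'was writing' is progressive on an accomplishment; it does not entail the completed 'wrote'.

(b), (c), (e)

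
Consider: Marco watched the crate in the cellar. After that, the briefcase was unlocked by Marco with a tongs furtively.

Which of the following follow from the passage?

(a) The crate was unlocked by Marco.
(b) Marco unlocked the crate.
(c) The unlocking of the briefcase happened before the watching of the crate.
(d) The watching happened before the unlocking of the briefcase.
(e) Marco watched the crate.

(a) Not entailed — Marco unlocked the briefcase, not the crate; the crate belongs to the watching event.
(b) Not entailed — Marco unlocked the briefcase, not the crate; the crate belongs to the watching event.
(c) Not entailed — the narrative places the watching before the unlocking, not after.
(d) Entailed — the narrative places the watching before the unlocking.
(e) Entailed — every conjunct here is already in the original watching event.

(d), (e)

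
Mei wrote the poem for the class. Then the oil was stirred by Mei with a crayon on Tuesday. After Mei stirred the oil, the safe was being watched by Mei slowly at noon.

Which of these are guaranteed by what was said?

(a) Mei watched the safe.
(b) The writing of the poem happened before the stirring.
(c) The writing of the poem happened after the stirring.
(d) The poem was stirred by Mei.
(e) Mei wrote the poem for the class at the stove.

(a), (b)

(a) Entailed — 'watch' is an activity; 'was watching' entails that some watching happened, so 'watched' holds.
(b) Entailed — the narrative places the writing before the stirring.
(c) Not entailed — the narrative places the writing before the stirring, not after.
(d) Not entailed — Mei stirred the oil, not the poem; the poem belongs to the writing event.
(e) Not entailed — 'at the stove' adds information not in the original event.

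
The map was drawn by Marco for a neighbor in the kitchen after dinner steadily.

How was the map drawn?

'steadily' marks the manner of the drawing event.

steadily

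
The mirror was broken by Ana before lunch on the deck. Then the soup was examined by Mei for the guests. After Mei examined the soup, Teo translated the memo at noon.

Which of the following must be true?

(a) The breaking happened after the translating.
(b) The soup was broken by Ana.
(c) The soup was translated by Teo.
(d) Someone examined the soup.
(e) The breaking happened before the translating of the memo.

(d), (e)

(a) Not entailed — the narrative places the breaking before the translating, not after.
(b) Not entailed — Ana broke the mirror, not the soup; the soup belongs to the examining event.
(c) Not entailed — Teo translated the memo, not the soup; the soup belongs to the examining event.
(d) Entailed — dropping 'for the guests' and generalizing the agent leaves a sub-description the original still satisfies.
(e) Entailed — the narrative places the breaking before the translating.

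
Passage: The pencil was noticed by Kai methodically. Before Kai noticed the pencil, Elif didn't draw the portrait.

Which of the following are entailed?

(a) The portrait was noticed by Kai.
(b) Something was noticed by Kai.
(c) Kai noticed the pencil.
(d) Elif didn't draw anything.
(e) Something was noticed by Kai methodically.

(b), (c), (e)

(a) Not entailed — Kai noticed the pencil, not the portrait; the portrait belongs to the drawing event.
(b) Entailed — the original entails any weakening of itself; this just drops 'methodically' and generalizes the patient.
(c) Entailed — dropping 'methodically' leaves a sub-description the original still satisfies.
(d) Not entailed — the original only denies this specific event; Elif may have drawn something else.
(e) Entailed — the original entails any weakening of itself; this just generalizes the patient.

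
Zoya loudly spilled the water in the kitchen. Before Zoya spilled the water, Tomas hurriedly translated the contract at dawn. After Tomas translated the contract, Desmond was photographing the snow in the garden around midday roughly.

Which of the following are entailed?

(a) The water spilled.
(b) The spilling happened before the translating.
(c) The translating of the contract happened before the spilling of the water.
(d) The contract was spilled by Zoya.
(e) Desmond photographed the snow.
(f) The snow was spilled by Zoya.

(a), (c)

(a) Entailed — 'Zoya spilled the water' is causative; it entails the inchoative 'the water spilled'.
(b) Not entailed — the narrative places the translating before the spilling, not after.
(c) Entailed — the narrative places the translating before the spilling.
(d) Not entailed — Zoya spilled the water, not the contract; the contract belongs to the translating event.
(e) Not entailed — 'was photographing' is progressive on an accomplishment; it does not entail the completed 'photographed'.
(f) Not entailed — Zoya spilled the water, not the snow; the snow belongs to the photographing event.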